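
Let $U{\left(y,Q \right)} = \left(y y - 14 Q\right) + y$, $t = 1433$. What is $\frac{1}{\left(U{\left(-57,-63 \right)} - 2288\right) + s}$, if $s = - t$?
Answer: $\frac{1}{353} \approx 0.0028329$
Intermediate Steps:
$U{\left(y,Q \right)} = y + y^{2} - 14 Q$ ($U{\left(y,Q \right)} = \left(y^{2} - 14 Q\right) + y = y + y^{2} - 14 Q$)
$s = -1433$ ($s = \left(-1\right) 1433 = -1433$)
$\frac{1}{\left(U{\left(-57,-63 \right)} - 2288\right) + s} = \frac{1}{\left(\left(-57 + \left(-57\right)^{2} - -882\right) - 2288\right) - 1433} = \frac{1}{\left(\left(-57 + 3249 + 882\right) - 2288\right) - 1433} = \frac{1}{\left(4074 - 2288\right) - 1433} = \frac{1}{1786 - 1433} = \frac{1}{353}$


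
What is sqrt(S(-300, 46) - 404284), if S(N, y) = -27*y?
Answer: I*sqrt(405526) ≈ 636.81*I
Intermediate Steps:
sqrt(S(-300, 46) - 404284) = sqrt(-27*46 - 404284) = sqrt(-1242 - 404284) = sqrt(-405526) = I*sqrt(405526)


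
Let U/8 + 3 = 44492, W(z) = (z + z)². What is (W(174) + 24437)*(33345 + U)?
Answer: 56652853037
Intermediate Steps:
W(z) = 4*z² (W(z) = (2*z)² = 4*z²)
U = 355912 (U = -24 + 8*44492 = -24 + 355936 = 355912)
(W(174) + 24437)*(33345 + U) = (4*174² + 24437)*(33345 + 355912) = (4*30276 + 24437)*389257 = (121104 + 24437)*389257 = 145541*389257 = 56652853037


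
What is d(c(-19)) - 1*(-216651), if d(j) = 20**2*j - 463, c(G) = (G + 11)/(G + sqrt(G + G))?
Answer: 4543148/21 + 3200*I*sqrt(38)/399 ≈ 2.1634e+5 + 49.439*I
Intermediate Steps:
c(G) = (11 + G)/(G + sqrt(2)*sqrt(G)) (c(G) = (11 + G)/(G + sqrt(2*G)) = (11 + G)/(G + sqrt(2)*sqrt(G)))
d(j) = -463 + 400*j (d(j) = 400*j - 463 = -463 + 400*j)
d(c(-19)) - 1*(-216651) = (-463 + 400*((11 - 19)/(-19 + sqrt(2)*sqrt(-19)))) - 1*(-216651) = (-463 + 400*(-8/(-19 + sqrt(2)*(I*sqrt(19))))) + 216651 = (-463 + 400*(-8/(-19 + I*sqrt(38)))) + 216651 = (-463 - 3200/(-19 + I*sqrt(38))) + 216651 = 216188 - 3200/(-19 + I*sqrt(38))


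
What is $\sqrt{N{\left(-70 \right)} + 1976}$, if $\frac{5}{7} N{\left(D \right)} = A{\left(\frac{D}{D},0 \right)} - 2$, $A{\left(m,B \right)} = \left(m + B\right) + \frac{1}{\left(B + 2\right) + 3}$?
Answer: $\frac{2 \sqrt{12343}}{5} \approx 44.44$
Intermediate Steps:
$A{\left(m,B \right)} = B + m + \frac{1}{5 + B}$ ($A{\left(m,B \right)} = \left(B + m\right) + \frac{1}{\left(2 + B\right) + 3} = \left(B + m\right) + \frac{1}{5 + B} = B + m + \frac{1}{5 + B}$)
$N{\left(D \right)} = - \frac{28}{25}$ ($N{\left(D \right)} = \frac{7 \left(\frac{1 + 0^{2} + 5 \cdot 0 + 5 \frac{D}{D} + 0 \frac{D}{D}}{5 + 0} - 2\right)}{5} = \frac{7 \left(\frac{1 + 0 + 0 + 5 \cdot 1 + 0 \cdot 1}{5} - 2\right)}{5} = \frac{7 \left(\frac{1 + 0 + 0 + 5 + 0}{5} - 2\right)}{5} = \frac{7 \left(\frac{1}{5} \cdot 6 - 2\right)}{5} = \frac{7 \left(\frac{6}{5} - 2\right)}{5} = \frac{7}{5} \left(- \frac{4}{5}\right) = - \frac{28}{25}$)
$\sqrt{N{\left(-70 \right)} + 1976} = \sqrt{- \frac{28}{25} + 1976} = \sqrt{\frac{49372}{25}} = \frac{2 \sqrt{12343}}{5}$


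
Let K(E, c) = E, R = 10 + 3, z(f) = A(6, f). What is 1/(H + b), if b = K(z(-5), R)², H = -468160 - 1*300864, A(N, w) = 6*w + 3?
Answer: -1/768295 ≈ -1.3016e-6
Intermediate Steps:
A(N, w) = 3 + 6*w
z(f) = 3 + 6*f
H = -769024 (H = -468160 - 300864 = -769024)
R = 13
b = 729 (b = (3 + 6*(-5))² = (3 - 30)² = (-27)² = 729)
1/(H + b) = 1/(-769024 + 729) = 1/(-768295) = -1/768295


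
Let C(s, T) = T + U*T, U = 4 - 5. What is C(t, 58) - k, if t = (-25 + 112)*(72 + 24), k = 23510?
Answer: -23510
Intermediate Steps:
U = -1
t = 8352 (t = 87*96 = 8352)
C(s, T) = 0 (C(s, T) = T - T = 0)
C(t, 58) - k = 0 - 1*23510 = 0 - 23510 = -23510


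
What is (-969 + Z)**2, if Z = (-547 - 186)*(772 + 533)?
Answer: 916871361156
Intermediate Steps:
Z = -956565 (Z = -733*1305 = -956565)
(-969 + Z)**2 = (-969 - 956565)**2 = (-957534)**2 = 916871361156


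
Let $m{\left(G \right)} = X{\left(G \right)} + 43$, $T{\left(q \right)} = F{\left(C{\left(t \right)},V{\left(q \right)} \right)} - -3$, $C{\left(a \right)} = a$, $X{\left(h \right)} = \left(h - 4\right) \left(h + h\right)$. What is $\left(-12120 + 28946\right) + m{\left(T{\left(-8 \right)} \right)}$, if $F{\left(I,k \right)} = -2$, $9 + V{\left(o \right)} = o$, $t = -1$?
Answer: $16863$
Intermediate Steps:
$X{\left(h \right)} = 2 h \left(-4 + h\right)$ ($X{\left(h \right)} = \left(-4 + h\right) 2 h = 2 h \left(-4 + h\right)$)
$V{\left(o \right)} = -9 + o$
$T{\left(q \right)} = 1$ ($T{\left(q \right)} = -2 - -3 = -2 + 3 = 1$)
$m{\left(G \right)} = 43 + 2 G \left(-4 + G\right)$ ($m{\left(G \right)} = 2 G \left(-4 + G\right) + 43 = 43 + 2 G \left(-4 + G\right)$)
$\left(-12120 + 28946\right) + m{\left(T{\left(-8 \right)} \right)} = \left(-12120 + 28946\right) + \left(43 + 2 \cdot 1 \left(-4 + 1\right)\right) = 16826 + \left(43 + 2 \cdot 1 \left(-3\right)\right) = 16826 + \left(43 - 6\right) = 16826 + 37 = 16863$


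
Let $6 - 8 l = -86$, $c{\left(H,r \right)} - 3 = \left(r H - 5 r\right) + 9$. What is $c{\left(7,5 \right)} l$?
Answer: $253$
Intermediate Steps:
$c{\left(H,r \right)} = 12 - 5 r + H r$ ($c{\left(H,r \right)} = 3 + \left(\left(r H - 5 r\right) + 9\right) = 3 + \left(\left(H r - 5 r\right) + 9\right) = 3 + \left(\left(- 5 r + H r\right) + 9\right) = 3 + \left(9 - 5 r + H r\right) = 12 - 5 r + H r$)
$l = \frac{23}{2}$ ($l = \frac{3}{4} - - \frac{43}{4} = \frac{3}{4} + \frac{43}{4} = \frac{23}{2} \approx 11.5$)
$c{\left(7,5 \right)} l = \left(12 - 25 + 7 \cdot 5\right) \frac{23}{2} = \left(12 - 25 + 35\right) \frac{23}{2} = 22 \cdot \frac{23}{2} = 253$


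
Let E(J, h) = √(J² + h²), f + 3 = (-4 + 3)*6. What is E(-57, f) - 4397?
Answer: -4397 + 3*√370 ≈ -4339.3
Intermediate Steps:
f = -9 (f = -3 + (-4 + 3)*6 = -3 - 1*6 = -3 - 6 = -9)
E(-57, f) - 4397 = √((-57)² + (-9)²) - 4397 = √(3249 + 81) - 4397 = √3330 - 4397 = 3*√370 - 4397 = -4397 + 3*√370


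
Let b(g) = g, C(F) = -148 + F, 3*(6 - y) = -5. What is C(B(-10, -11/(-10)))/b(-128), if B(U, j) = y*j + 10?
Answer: 3887/3840 ≈ 1.0122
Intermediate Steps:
y = 23/3 (y = 6 - 1/3*(-5) = 6 + 5/3 = 23/3 ≈ 7.6667)
B(U, j) = 10 + 23*j/3 (B(U, j) = 23*j/3 + 10 = 10 + 23*j/3)
C(B(-10, -11/(-10)))/b(-128) = (-148 + (10 + 23*(-11/(-10))/3))/(-128) = (-148 + (10 + 23*(-11*(-1/10))/3))*(-1/128) = (-148 + (10 + (23/3)*(11/10)))*(-1/128) = (-148 + (10 + 253/30))*(-1/128) = (-148 + 553/30)*(-1/128) = -3887/30*(-1/128) = 3887/3840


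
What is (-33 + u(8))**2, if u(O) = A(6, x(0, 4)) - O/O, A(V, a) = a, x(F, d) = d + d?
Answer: 676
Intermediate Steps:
x(F, d) = 2*d
u(O) = 7 (u(O) = 2*4 - O/O = 8 - 1*1 = 8 - 1 = 7)
(-33 + u(8))**2 = (-33 + 7)**2 = (-26)**2 = 676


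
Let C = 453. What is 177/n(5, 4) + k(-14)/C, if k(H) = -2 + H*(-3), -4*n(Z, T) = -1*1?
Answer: 320764/453 ≈ 708.09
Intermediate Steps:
n(Z, T) = ¼ (n(Z, T) = -(-1)/4 = -¼*(-1) = ¼)
k(H) = -2 - 3*H
177/n(5, 4) + k(-14)/C = 177/(¼) + (-2 - 3*(-14))/453 = 177*4 + (-2 + 42)*(1/453) = 708 + 40*(1/453) = 708 + 40/453 = 320764/453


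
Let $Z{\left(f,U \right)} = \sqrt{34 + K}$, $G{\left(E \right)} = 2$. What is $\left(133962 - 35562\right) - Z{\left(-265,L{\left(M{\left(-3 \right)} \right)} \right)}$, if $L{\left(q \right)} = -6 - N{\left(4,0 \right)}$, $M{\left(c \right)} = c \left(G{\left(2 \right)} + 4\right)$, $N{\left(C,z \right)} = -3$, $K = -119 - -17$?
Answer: $98400 - 2 i \sqrt{17} \approx 98400.0 - 8.2462 i$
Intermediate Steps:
$K = -102$ ($K = -119 + 17 = -102$)
$M{\left(c \right)} = 6 c$ ($M{\left(c \right)} = c \left(2 + 4\right) = c 6 = 6 c$)
$L{\left(q \right)} = -3$ ($L{\left(q \right)} = -6 - -3 = -6 + 3 = -3$)
$Z{\left(f,U \right)} = 2 i \sqrt{17}$ ($Z{\left(f,U \right)} = \sqrt{34 - 102} = \sqrt{-68} = 2 i \sqrt{17}$)
$\left(133962 - 35562\right) - Z{\left(-265,L{\left(M{\left(-3 \right)} \right)} \right)} = \left(133962 - 35562\right) - 2 i \sqrt{17} = 98400 - 2 i \sqrt{17}$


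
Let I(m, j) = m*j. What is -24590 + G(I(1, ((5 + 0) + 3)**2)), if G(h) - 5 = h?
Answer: -24521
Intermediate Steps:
I(m, j) = j*m
G(h) = 5 + h
-24590 + G(I(1, ((5 + 0) + 3)**2)) = -24590 + (5 + ((5 + 0) + 3)**2*1) = -24590 + (5 + (5 + 3)**2*1) = -24590 + (5 + 8**2*1) = -24590 + (5 + 64*1) = -24590 + (5 + 64) = -24590 + 69 = -24521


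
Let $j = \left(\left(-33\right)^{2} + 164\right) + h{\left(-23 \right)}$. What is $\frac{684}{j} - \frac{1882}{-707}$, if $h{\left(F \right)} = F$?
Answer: $\frac{466408}{144935} \approx 3.218$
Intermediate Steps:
$j = 1230$ ($j = \left(\left(-33\right)^{2} + 164\right) - 23 = \left(1089 + 164\right) - 23 = 1253 - 23 = 1230$)
$\frac{684}{j} - \frac{1882}{-707} = \frac{684}{1230} - \frac{1882}{-707} = 684 \cdot \frac{1}{1230} - - \frac{1882}{707} = \frac{114}{205} + \frac{1882}{707} = \frac{466408}{144935}$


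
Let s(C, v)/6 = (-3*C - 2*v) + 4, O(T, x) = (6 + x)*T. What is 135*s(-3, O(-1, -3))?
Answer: 15390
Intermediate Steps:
O(T, x) = T*(6 + x)
s(C, v) = 24 - 18*C - 12*v (s(C, v) = 6*((-3*C - 2*v) + 4) = 6*(4 - 3*C - 2*v) = 24 - 18*C - 12*v)
135*s(-3, O(-1, -3)) = 135*(24 - 18*(-3) - (-12)*(6 - 3)) = 135*(24 + 54 - (-12)*3) = 135*(24 + 54 - 12*(-3)) = 135*(24 + 54 + 36) = 135*114 = 15390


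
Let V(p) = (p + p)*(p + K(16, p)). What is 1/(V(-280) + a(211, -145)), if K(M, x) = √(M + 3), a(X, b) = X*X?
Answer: 201321/40524186641 + 560*√19/40524186641 ≈ 5.0282e-6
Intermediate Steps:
a(X, b) = X²
K(M, x) = √(3 + M)
V(p) = 2*p*(p + √19) (V(p) = (p + p)*(p + √(3 + 16)) = (2*p)*(p + √19) = 2*p*(p + √19))
1/(V(-280) + a(211, -145)) = 1/(2*(-280)*(-280 + √19) + 211²) = 1/((156800 - 560*√19) + 44521) = 1/(201321 - 560*√19)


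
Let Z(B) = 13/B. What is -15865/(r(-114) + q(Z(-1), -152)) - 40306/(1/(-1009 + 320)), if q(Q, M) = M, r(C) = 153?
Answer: 27754969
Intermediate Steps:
-15865/(r(-114) + q(Z(-1), -152)) - 40306/(1/(-1009 + 320)) = -15865/(153 - 152) - 40306/(1/(-1009 + 320)) = -15865/1 - 40306/(1/(-689)) = -15865*1 - 40306/(-1/689) = -15865 - 40306*(-689) = -15865 + 27770834 = 27754969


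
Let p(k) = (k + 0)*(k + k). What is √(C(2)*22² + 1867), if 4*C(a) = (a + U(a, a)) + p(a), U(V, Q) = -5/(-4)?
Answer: √12913/2 ≈ 56.818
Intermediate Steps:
U(V, Q) = 5/4 (U(V, Q) = -5*(-¼) = 5/4)
p(k) = 2*k² (p(k) = k*(2*k) = 2*k²)
C(a) = 5/16 + a²/2 + a/4 (C(a) = ((a + 5/4) + 2*a²)/4 = ((5/4 + a) + 2*a²)/4 = (5/4 + a + 2*a²)/4 = 5/16 + a²/2 + a/4)
√(C(2)*22² + 1867) = √((5/16 + (½)*2² + (¼)*2)*22² + 1867) = √((5/16 + (½)*4 + ½)*484 + 1867) = √((5/16 + 2 + ½)*484 + 1867) = √((45/16)*484 + 1867) = √(5445/4 + 1867) = √(12913/4) = √12913/2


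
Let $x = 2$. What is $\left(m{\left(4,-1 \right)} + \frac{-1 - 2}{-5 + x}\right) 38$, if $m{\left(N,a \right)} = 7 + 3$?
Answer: $418$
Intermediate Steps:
$m{\left(N,a \right)} = 10$
$\left(m{\left(4,-1 \right)} + \frac{-1 - 2}{-5 + x}\right) 38 = \left(10 + \frac{-1 - 2}{-5 + 2}\right) 38 = \left(10 + \frac{1}{-3} \left(-3\right)\right) 38 = \left(10 - -1\right) 38 = \left(10 + 1\right) 38 = 11 \cdot 38 = 418$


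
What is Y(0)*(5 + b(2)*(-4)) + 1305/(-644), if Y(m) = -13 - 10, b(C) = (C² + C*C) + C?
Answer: 517115/644 ≈ 802.97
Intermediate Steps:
b(C) = C + 2*C² (b(C) = (C² + C²) + C = 2*C² + C = C + 2*C²)
Y(m) = -23
Y(0)*(5 + b(2)*(-4)) + 1305/(-644) = -23*(5 + (2*(1 + 2*2))*(-4)) + 1305/(-644) = -23*(5 + (2*(1 + 4))*(-4)) + 1305*(-1/644) = -23*(5 + (2*5)*(-4)) - 1305/644 = -23*(5 + 10*(-4)) - 1305/644 = -23*(5 - 40) - 1305/644 = -23*(-35) - 1305/644 = 805 - 1305/644 = 517115/644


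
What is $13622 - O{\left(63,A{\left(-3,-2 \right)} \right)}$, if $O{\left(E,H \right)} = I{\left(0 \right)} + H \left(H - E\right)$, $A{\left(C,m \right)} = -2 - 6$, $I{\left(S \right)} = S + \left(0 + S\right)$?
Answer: $13054$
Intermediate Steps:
$I{\left(S \right)} = 2 S$ ($I{\left(S \right)} = S + S = 2 S$)
$A{\left(C,m \right)} = -8$
$O{\left(E,H \right)} = H \left(H - E\right)$ ($O{\left(E,H \right)} = 2 \cdot 0 + H \left(H - E\right) = 0 + H \left(H - E\right) = H \left(H - E\right)$)
$13622 - O{\left(63,A{\left(-3,-2 \right)} \right)} = 13622 - - 8 \left(-8 - 63\right) = 13622 - \left(-8\right) \left(-71\right) = 13622 - 568 = 13054$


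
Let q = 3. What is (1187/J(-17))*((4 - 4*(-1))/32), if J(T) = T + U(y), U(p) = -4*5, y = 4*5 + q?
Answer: -1187/148 ≈ -8.0203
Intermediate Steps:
y = 23 (y = 4*5 + 3 = 20 + 3 = 23)
U(p) = -20
J(T) = -20 + T (J(T) = T - 20 = -20 + T)
(1187/J(-17))*((4 - 4*(-1))/32) = (1187/(-20 - 17))*((4 - 4*(-1))/32) = (1187/(-37))*((4 + 4)*(1/32)) = (1187*(-1/37))*(8*(1/32)) = -1187/37*¼ = -1187/148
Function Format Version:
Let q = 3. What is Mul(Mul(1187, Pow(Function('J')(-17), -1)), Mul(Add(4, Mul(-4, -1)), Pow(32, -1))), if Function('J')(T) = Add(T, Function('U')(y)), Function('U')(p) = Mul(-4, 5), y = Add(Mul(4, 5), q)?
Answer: Rational(-1187, 148) ≈ -8.0203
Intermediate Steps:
y = 23 (y = Add(Mul(4, 5), 3) = Add(20, 3) = 23)
Function('U')(p) = -20
Function('J')(T) = Add(-20, T) (Function('J')(T) = Add(T, -20) = Add(-20, T))
Mul(Mul(1187, Pow(Function('J')(-17), -1)), Mul(Add(4, Mul(-4, -1)), Pow(32, -1))) = Mul(Mul(1187, Pow(Add(-20, -17), -1)), Mul(Add(4, Mul(-4, -1)), Pow(32, -1))) = Mul(Mul(1187, Pow(-37, -1)), Mul(Add(4, 4), Rational(1, 32))) = Mul(Mul(1187, Rational(-1, 37)), Mul(8, Rational(1, 32))) = Mul(Rational(-1187, 37), Rational(1, 4)) = Rational(-1187, 148)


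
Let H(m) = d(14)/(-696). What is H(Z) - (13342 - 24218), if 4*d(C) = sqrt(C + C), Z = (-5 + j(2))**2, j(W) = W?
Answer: 10876 - sqrt(7)/1392 ≈ 10876.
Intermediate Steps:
Z = 9 (Z = (-5 + 2)**2 = (-3)**2 = 9)
d(C) = sqrt(2)*sqrt(C)/4 (d(C) = sqrt(C + C)/4 = sqrt(2*C)/4 = (sqrt(2)*sqrt(C))/4 = sqrt(2)*sqrt(C)/4)
H(m) = -sqrt(7)/1392 (H(m) = (sqrt(2)*sqrt(14)/4)/(-696) = (sqrt(7)/2)*(-1/696) = -sqrt(7)/1392)
H(Z) - (13342 - 24218) = -sqrt(7)/1392 - (13342 - 24218) = -sqrt(7)/1392 - 1*(-10876) = -sqrt(7)/1392 + 10876 = 10876 - sqrt(7)/1392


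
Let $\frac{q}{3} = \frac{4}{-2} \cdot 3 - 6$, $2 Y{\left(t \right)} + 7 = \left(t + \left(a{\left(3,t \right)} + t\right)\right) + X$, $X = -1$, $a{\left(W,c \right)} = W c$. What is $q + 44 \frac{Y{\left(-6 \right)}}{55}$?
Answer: $- \frac{256}{5} \approx -51.2$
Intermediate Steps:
$Y{\left(t \right)} = -4 + \frac{5 t}{2}$ ($Y{\left(t \right)} = - \frac{7}{2} + \frac{\left(t + \left(3 t + t\right)\right) - 1}{2} = - \frac{7}{2} + \frac{\left(t + 4 t\right) - 1}{2} = - \frac{7}{2} + \frac{5 t - 1}{2} = - \frac{7}{2} + \frac{-1 + 5 t}{2} = - \frac{7}{2} + \left(- \frac{1}{2} + \frac{5 t}{2}\right) = -4 + \frac{5 t}{2}$)
$q = -36$ ($q = 3 \left(\frac{4}{-2} \cdot 3 - 6\right) = 3 \left(4 \left(- \frac{1}{2}\right) 3 - 6\right) = 3 \left(\left(-2\right) 3 - 6\right) = 3 \left(-6 - 6\right) = 3 \left(-12\right) = -36$)
$q + 44 \frac{Y{\left(-6 \right)}}{55} = -36 + 44 \frac{-4 + \frac{5}{2} \left(-6\right)}{55} = -36 + 44 \left(-4 - 15\right) \frac{1}{55} = -36 + 44 \left(\left(-19\right) \frac{1}{55}\right) = -36 + 44 \left(- \frac{19}{55}\right) = -36 - \frac{76}{5} = - \frac{256}{5}$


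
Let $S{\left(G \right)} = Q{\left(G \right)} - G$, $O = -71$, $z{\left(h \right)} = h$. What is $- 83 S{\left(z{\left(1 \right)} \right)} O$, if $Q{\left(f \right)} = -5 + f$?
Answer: $-29465$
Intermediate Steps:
$S{\left(G \right)} = -5$ ($S{\left(G \right)} = \left(-5 + G\right) - G = -5$)
$- 83 S{\left(z{\left(1 \right)} \right)} O = \left(-83\right) \left(-5\right) \left(-71\right) = 415 \left(-71\right) = -29465$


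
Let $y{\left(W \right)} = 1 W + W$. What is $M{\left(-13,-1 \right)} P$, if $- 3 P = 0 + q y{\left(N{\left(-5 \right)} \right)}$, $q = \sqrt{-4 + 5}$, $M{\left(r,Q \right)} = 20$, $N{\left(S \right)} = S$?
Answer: $\frac{200}{3} \approx 66.667$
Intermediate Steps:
$q = 1$ ($q = \sqrt{1} = 1$)
$y{\left(W \right)} = 2 W$ ($y{\left(W \right)} = W + W = 2 W$)
$P = \frac{10}{3}$ ($P = - \frac{0 + 1 \cdot 2 \left(-5\right)}{3} = - \frac{0 + 1 \left(-10\right)}{3} = - \frac{0 - 10}{3} = \left(- \frac{1}{3}\right) \left(-10\right) = \frac{10}{3} \approx 3.3333$)
$M{\left(-13,-1 \right)} P = 20 \cdot \frac{10}{3} = \frac{200}{3}$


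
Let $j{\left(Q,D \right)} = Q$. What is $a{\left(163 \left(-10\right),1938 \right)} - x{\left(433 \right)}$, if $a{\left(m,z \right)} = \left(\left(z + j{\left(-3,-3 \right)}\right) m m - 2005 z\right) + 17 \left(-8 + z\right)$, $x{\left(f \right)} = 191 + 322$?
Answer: $5137248107$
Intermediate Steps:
$x{\left(f \right)} = 513$
$a{\left(m,z \right)} = -136 - 1988 z + m^{2} \left(-3 + z\right)$ ($a{\left(m,z \right)} = \left(\left(z - 3\right) m m - 2005 z\right) + 17 \left(-8 + z\right) = \left(\left(-3 + z\right) m m - 2005 z\right) + \left(-136 + 17 z\right) = \left(m \left(-3 + z\right) m - 2005 z\right) + \left(-136 + 17 z\right) = \left(m^{2} \left(-3 + z\right) - 2005 z\right) + \left(-136 + 17 z\right) = \left(- 2005 z + m^{2} \left(-3 + z\right)\right) + \left(-136 + 17 z\right) = -136 - 1988 z + m^{2} \left(-3 + z\right)$)
$a{\left(163 \left(-10\right),1938 \right)} - x{\left(433 \right)} = \left(-136 - 3852744 - 3 \left(163 \left(-10\right)\right)^{2} + 1938 \left(163 \left(-10\right)\right)^{2}\right) - 513 = \left(-136 - 3852744 - 3 \left(-1630\right)^{2} + 1938 \left(-1630\right)^{2}\right) - 513 = \left(-136 - 3852744 - 7970700 + 1938 \cdot 2656900\right) - 513 = \left(-136 - 3852744 - 7970700 + 5149072200\right) - 513 = 5137248620 - 513 = 5137248107$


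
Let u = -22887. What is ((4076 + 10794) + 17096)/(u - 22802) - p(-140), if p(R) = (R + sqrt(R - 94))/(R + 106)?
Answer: -3741652/776713 + 3*I*sqrt(26)/34 ≈ -4.8173 + 0.44991*I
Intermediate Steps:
p(R) = (R + sqrt(-94 + R))/(106 + R)
((4076 + 10794) + 17096)/(u - 22802) - p(-140) = ((4076 + 10794) + 17096)/(-22887 - 22802) - (-140 + sqrt(-94 - 140))/(106 - 140) = (14870 + 17096)/(-45689) - (-140 + sqrt(-234))/(-34) = 31966*(-1/45689) - (-1)*(-140 + 3*I*sqrt(26))/34 = -31966/45689 - (70/17 - 3*I*sqrt(26)/34) = -31966/45689 + (-70/17 + 3*I*sqrt(26)/34) = -3741652/776713 + 3*I*sqrt(26)/34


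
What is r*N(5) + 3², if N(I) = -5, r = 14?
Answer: -61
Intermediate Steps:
r*N(5) + 3² = 14*(-5) + 3² = -70 + 9 = -61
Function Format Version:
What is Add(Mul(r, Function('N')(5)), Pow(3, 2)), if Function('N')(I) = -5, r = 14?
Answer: -61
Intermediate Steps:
Add(Mul(r, Function('N')(5)), Pow(3, 2)) = Add(Mul(14, -5), Pow(3, 2)) = Add(-70, 9) = -61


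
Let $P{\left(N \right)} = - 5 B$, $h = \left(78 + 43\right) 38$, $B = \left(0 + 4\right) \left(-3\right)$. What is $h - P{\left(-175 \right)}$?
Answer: $4538$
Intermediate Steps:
$B = -12$ ($B = 4 \left(-3\right) = -12$)
$h = 4598$ ($h = 121 \cdot 38 = 4598$)
$P{\left(N \right)} = 60$ ($P{\left(N \right)} = \left(-5\right) \left(-12\right) = 60$)
$h - P{\left(-175 \right)} = 4598 - 60 = 4538$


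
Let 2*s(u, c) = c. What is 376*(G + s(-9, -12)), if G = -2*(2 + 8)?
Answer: -9776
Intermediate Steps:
s(u, c) = c/2
G = -20 (G = -2*10 = -20)
376*(G + s(-9, -12)) = 376*(-20 + (½)*(-12)) = 376*(-20 - 6) = 376*(-26) = -9776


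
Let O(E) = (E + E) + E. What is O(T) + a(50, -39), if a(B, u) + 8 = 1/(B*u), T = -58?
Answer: -354901/1950 ≈ -182.00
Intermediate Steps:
O(E) = 3*E (O(E) = 2*E + E = 3*E)
a(B, u) = -8 + 1/(B*u)
O(T) + a(50, -39) = 3*(-58) + (-8 + 1/(50*(-39))) = -174 + (-8 + (1/50)*(-1/39)) = -174 + (-8 - 1/1950) = -174 - 15601/1950 = -354901/1950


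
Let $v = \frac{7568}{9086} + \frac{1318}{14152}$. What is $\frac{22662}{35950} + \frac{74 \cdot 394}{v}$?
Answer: $\frac{1531593138100741}{48645940225} \approx 31485.0$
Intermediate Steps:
$v = \frac{2706311}{2922388}$ ($v = 7568 \cdot \frac{1}{9086} + 1318 \cdot \frac{1}{14152} = \frac{344}{413} + \frac{659}{7076} = \frac{2706311}{2922388} \approx 0.92606$)
$\frac{22662}{35950} + \frac{74 \cdot 394}{v} = \frac{22662}{35950} + \frac{74 \cdot 394}{\frac{2706311}{2922388}} = 22662 \cdot \frac{1}{35950} + 29156 \cdot \frac{2922388}{2706311} = \frac{11331}{17975} + \frac{85205144528}{2706311} = \frac{1531593138100741}{48645940225}$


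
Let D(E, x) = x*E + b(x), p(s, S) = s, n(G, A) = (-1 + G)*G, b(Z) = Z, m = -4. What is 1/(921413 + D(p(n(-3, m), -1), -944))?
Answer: 1/909141 ≈ 1.0999e-6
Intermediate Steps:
n(G, A) = G*(-1 + G)
D(E, x) = x + E*x (D(E, x) = x*E + x = E*x + x = x + E*x)
1/(921413 + D(p(n(-3, m), -1), -944)) = 1/(921413 - 944*(1 - 3*(-1 - 3))) = 1/(921413 - 944*(1 - 3*(-4))) = 1/(921413 - 944*(1 + 12)) = 1/(921413 - 944*13) = 1/(921413 - 12272) = 1/909141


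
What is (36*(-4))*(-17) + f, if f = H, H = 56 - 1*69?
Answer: 2435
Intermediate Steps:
H = -13 (H = 56 - 69 = -13)
f = -13
(36*(-4))*(-17) + f = (36*(-4))*(-17) - 13 = -144*(-17) - 13 = 2448 - 13 = 2435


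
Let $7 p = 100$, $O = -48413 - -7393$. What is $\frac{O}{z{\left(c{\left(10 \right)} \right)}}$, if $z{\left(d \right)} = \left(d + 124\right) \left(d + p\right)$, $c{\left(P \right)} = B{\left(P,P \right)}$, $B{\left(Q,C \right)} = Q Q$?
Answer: $- \frac{2051}{1280} \approx -1.6023$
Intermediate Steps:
$B{\left(Q,C \right)} = Q^{2}$
$O = -41020$ ($O = -48413 + 7393 = -41020$)
$p = \frac{100}{7}$ ($p = \frac{1}{7} \cdot 100 = \frac{100}{7} \approx 14.286$)
$c{\left(P \right)} = P^{2}$
$z{\left(d \right)} = \left(124 + d\right) \left(\frac{100}{7} + d\right)$ ($z{\left(d \right)} = \left(d + 124\right) \left(d + \frac{100}{7}\right) = \left(124 + d\right) \left(\frac{100}{7} + d\right)$)
$\frac{O}{z{\left(c{\left(10 \right)} \right)}} = - \frac{41020}{\frac{12400}{7} + \left(10^{2}\right)^{2} + \frac{968 \cdot 10^{2}}{7}} = - \frac{41020}{\frac{12400}{7} + 100^{2} + \frac{968}{7} \cdot 100} = - \frac{41020}{\frac{12400}{7} + 10000 + \frac{96800}{7}} = - \frac{41020}{25600} = \left(-41020\right) \frac{1}{25600} = - \frac{2051}{1280}$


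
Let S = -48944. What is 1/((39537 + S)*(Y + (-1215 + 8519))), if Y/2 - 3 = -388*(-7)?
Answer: -1/119863994 ≈ -8.3428e-9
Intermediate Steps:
Y = 5438 (Y = 6 + 2*(-388*(-7)) = 6 + 2*2716 = 6 + 5432 = 5438)
1/((39537 + S)*(Y + (-1215 + 8519))) = 1/((39537 - 48944)*(5438 + (-1215 + 8519))) = 1/(-9407*(5438 + 7304)) = 1/(-9407*12742) = 1/(-119863994) = -1/119863994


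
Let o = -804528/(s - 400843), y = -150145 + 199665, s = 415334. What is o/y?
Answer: -50283/44849645 ≈ -0.0011211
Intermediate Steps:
y = 49520
o = -804528/14491 (o = -804528/(415334 - 400843) = -804528/14491 ≈ -55.519)
o/y = -804528/14491/49520 = -804528/14491*1/49520 = -50283/44849645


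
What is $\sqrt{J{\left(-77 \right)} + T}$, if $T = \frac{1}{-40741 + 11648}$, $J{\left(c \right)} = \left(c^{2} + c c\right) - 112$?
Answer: $\frac{\sqrt{9941845486061}}{29093} \approx 108.38$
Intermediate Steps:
$J{\left(c \right)} = -112 + 2 c^{2}$ ($J{\left(c \right)} = \left(c^{2} + c^{2}\right) - 112 = 2 c^{2} - 112 = -112 + 2 c^{2}$)
$T = - \frac{1}{29093}$ ($T = \frac{1}{-29093} = - \frac{1}{29093} \approx -3.4373 \cdot 10^{-5}$)
$\sqrt{J{\left(-77 \right)} + T} = \sqrt{\left(-112 + 2 \left(-77\right)^{2}\right) - \frac{1}{29093}} = \sqrt{\left(-112 + 2 \cdot 5929\right) - \frac{1}{29093}} = \sqrt{\left(-112 + 11858\right) - \frac{1}{29093}} = \sqrt{11746 - \frac{1}{29093}} = \sqrt{\frac{341726377}{29093}} = \frac{\sqrt{9941845486061}}{29093}$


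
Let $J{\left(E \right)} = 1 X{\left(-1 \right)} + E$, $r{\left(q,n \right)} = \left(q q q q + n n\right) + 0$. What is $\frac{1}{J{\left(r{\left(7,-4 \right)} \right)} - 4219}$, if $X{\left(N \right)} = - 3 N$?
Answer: $- \frac{1}{1799} \approx -0.00055586$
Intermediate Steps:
$r{\left(q,n \right)} = n^{2} + q^{4}$ ($r{\left(q,n \right)} = \left(q^{2} q q + n^{2}\right) + 0 = \left(q^{3} q + n^{2}\right) + 0 = \left(q^{4} + n^{2}\right) + 0 = \left(n^{2} + q^{4}\right) + 0 = n^{2} + q^{4}$)
$J{\left(E \right)} = 3 + E$ ($J{\left(E \right)} = 1 \left(\left(-3\right) \left(-1\right)\right) + E = 1 \cdot 3 + E = 3 + E$)
$\frac{1}{J{\left(r{\left(7,-4 \right)} \right)} - 4219} = \frac{1}{\left(3 + \left(\left(-4\right)^{2} + 7^{4}\right)\right) - 4219} = \frac{1}{\left(3 + \left(16 + 2401\right)\right) - 4219} = \frac{1}{\left(3 + 2417\right) - 4219} = \frac{1}{2420 - 4219} = \frac{1}{-1799} = - \frac{1}{1799}$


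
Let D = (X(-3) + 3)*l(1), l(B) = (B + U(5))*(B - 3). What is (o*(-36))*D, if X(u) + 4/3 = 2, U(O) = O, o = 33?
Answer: 52272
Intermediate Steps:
X(u) = 2/3 (X(u) = -4/3 + 2 = 2/3)
l(B) = (-3 + B)*(5 + B) (l(B) = (B + 5)*(B - 3) = (5 + B)*(-3 + B) = (-3 + B)*(5 + B))
D = -44 (D = (2/3 + 3)*(-15 + 1**2 + 2*1) = 11*(-15 + 1 + 2)/3 = (11/3)*(-12) = -44)
(o*(-36))*D = (33*(-36))*(-44) = -1188*(-44) = 52272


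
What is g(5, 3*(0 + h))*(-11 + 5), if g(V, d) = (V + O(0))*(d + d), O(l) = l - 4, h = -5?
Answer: 180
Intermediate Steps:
O(l) = -4 + l
g(V, d) = 2*d*(-4 + V) (g(V, d) = (V + (-4 + 0))*(d + d) = (V - 4)*(2*d) = (-4 + V)*(2*d) = 2*d*(-4 + V))
g(5, 3*(0 + h))*(-11 + 5) = (2*(3*(0 - 5))*(-4 + 5))*(-11 + 5) = (2*(3*(-5))*1)*(-6) = (2*(-15)*1)*(-6) = -30*(-6) = 180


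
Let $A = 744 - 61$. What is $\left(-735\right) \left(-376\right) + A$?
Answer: $277043$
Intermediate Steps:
$A = 683$ ($A = 744 - 61 = 683$)
$\left(-735\right) \left(-376\right) + A = \left(-735\right) \left(-376\right) + 683 = 276360 + 683 = 277043$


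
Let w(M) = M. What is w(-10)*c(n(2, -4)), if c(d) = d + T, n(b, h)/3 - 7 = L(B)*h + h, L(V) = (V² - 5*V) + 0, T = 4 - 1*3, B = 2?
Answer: -820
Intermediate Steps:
T = 1 (T = 4 - 3 = 1)
L(V) = V² - 5*V
n(b, h) = 21 - 15*h (n(b, h) = 21 + 3*((2*(-5 + 2))*h + h) = 21 + 3*((2*(-3))*h + h) = 21 + 3*(-6*h + h) = 21 + 3*(-5*h) = 21 - 15*h)
c(d) = 1 + d (c(d) = d + 1 = 1 + d)
w(-10)*c(n(2, -4)) = -10*(1 + (21 - 15*(-4))) = -10*(1 + (21 + 60)) = -10*(1 + 81) = -10*82 = -820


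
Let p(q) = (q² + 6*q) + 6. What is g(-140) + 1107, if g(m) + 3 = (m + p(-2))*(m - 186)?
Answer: 47396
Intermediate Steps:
p(q) = 6 + q² + 6*q
g(m) = -3 + (-186 + m)*(-2 + m) (g(m) = -3 + (m + (6 + (-2)² + 6*(-2)))*(m - 186) = -3 + (m + (6 + 4 - 12))*(-186 + m) = -3 + (m - 2)*(-186 + m) = -3 + (-2 + m)*(-186 + m) = -3 + (-186 + m)*(-2 + m))
g(-140) + 1107 = (369 + (-140)² - 188*(-140)) + 1107 = (369 + 19600 + 26320) + 1107 = 46289 + 1107 = 47396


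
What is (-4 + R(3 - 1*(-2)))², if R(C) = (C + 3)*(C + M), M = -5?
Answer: 16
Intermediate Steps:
R(C) = (-5 + C)*(3 + C) (R(C) = (C + 3)*(C - 5) = (3 + C)*(-5 + C) = (-5 + C)*(3 + C))
(-4 + R(3 - 1*(-2)))² = (-4 + (-15 + (3 - 1*(-2))² - 2*(3 - 1*(-2))))² = (-4 + (-15 + (3 + 2)² - 2*(3 + 2)))² = (-4 + (-15 + 5² - 2*5))² = (-4 + (-15 + 25 - 10))² = (-4 + 0)² = (-4)² = 16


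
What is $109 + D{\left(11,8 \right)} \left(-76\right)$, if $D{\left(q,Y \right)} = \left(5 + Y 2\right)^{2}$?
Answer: $-33407$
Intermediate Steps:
$D{\left(q,Y \right)} = \left(5 + 2 Y\right)^{2}$
$109 + D{\left(11,8 \right)} \left(-76\right) = 109 + \left(5 + 2 \cdot 8\right)^{2} \left(-76\right) = 109 + \left(5 + 16\right)^{2} \left(-76\right) = 109 + 21^{2} \left(-76\right) = 109 + 441 \left(-76\right) = 109 - 33516 = -33407$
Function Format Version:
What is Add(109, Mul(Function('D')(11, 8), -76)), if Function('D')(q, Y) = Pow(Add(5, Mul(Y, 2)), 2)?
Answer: -33407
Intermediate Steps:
Function('D')(q, Y) = Pow(Add(5, Mul(2, Y)), 2)
Add(109, Mul(Function('D')(11, 8), -76)) = Add(109, Mul(Pow(Add(5, Mul(2, 8)), 2), -76)) = Add(109, Mul(Pow(Add(5, 16), 2), -76)) = Add(109, Mul(Pow(21, 2), -76)) = Add(109, Mul(441, -76)) = Add(109, -33516) = -33407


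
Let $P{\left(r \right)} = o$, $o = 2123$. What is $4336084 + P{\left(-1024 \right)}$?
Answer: $4338207$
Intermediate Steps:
$P{\left(r \right)} = 2123$
$4336084 + P{\left(-1024 \right)} = 4336084 + 2123 = 4338207$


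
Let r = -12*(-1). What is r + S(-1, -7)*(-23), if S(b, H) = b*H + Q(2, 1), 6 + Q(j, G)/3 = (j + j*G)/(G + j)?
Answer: 173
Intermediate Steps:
Q(j, G) = -18 + 3*(j + G*j)/(G + j) (Q(j, G) = -18 + 3*((j + j*G)/(G + j)) = -18 + 3*((j + G*j)/(G + j)) = -18 + 3*(j + G*j)/(G + j))
S(b, H) = -14 + H*b (S(b, H) = b*H + 3*(-6*1 - 5*2 + 1*2)/(1 + 2) = H*b + 3*(-6 - 10 + 2)/3 = H*b + 3*(⅓)*(-14) = H*b - 14 = -14 + H*b)
r = 12
r + S(-1, -7)*(-23) = 12 + (-14 - 7*(-1))*(-23) = 12 + (-14 + 7)*(-23) = 12 - 7*(-23) = 12 + 161 = 173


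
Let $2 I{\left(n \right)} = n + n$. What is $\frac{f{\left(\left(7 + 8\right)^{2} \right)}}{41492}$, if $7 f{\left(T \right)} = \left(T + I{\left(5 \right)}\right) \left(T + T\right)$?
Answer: $\frac{1125}{3157} \approx 0.35635$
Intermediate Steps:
$I{\left(n \right)} = n$ ($I{\left(n \right)} = \frac{n + n}{2} = \frac{2 n}{2} = n$)
$f{\left(T \right)} = \frac{2 T \left(5 + T\right)}{7}$ ($f{\left(T \right)} = \frac{\left(T + 5\right) \left(T + T\right)}{7} = \frac{\left(5 + T\right) 2 T}{7} = \frac{2 T \left(5 + T\right)}{7}$)
$\frac{f{\left(\left(7 + 8\right)^{2} \right)}}{41492} = \frac{\frac{2}{7} \left(7 + 8\right)^{2} \left(5 + \left(7 + 8\right)^{2}\right)}{41492} = \frac{2 \cdot 15^{2} \left(5 + 15^{2}\right)}{7} \cdot \frac{1}{41492} = \frac{2}{7} \cdot 225 \left(5 + 225\right) \frac{1}{41492} = \frac{2}{7} \cdot 225 \cdot 230 \cdot \frac{1}{41492} = \frac{103500}{7} \cdot \frac{1}{41492} = \frac{1125}{3157}$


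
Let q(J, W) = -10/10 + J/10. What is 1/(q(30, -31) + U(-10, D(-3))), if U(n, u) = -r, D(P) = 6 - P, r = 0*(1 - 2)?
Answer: 1/2 ≈ 0.50000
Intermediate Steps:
r = 0 (r = 0*(-1) = 0)
U(n, u) = 0 (U(n, u) = -1*0 = 0)
q(J, W) = -1 + J/10 (q(J, W) = -10*1/10 + J*(1/10) = -1 + J/10)
1/(q(30, -31) + U(-10, D(-3))) = 1/((-1 + (1/10)*30) + 0) = 1/((-1 + 3) + 0) = 1/(2 + 0) = 1/2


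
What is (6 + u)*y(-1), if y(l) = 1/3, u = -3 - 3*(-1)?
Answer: 2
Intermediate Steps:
u = 0 (u = -3 + 3 = 0)
y(l) = ⅓
(6 + u)*y(-1) = (6 + 0)*(⅓) = 6*(⅓) = 2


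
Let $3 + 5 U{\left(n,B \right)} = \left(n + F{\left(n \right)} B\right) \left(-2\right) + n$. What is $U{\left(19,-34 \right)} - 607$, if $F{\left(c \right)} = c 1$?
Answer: $-353$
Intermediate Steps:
$F{\left(c \right)} = c$
$U{\left(n,B \right)} = - \frac{3}{5} - \frac{n}{5} - \frac{2 B n}{5}$ ($U{\left(n,B \right)} = - \frac{3}{5} + \frac{\left(n + n B\right) \left(-2\right) + n}{5} = - \frac{3}{5} + \frac{\left(n + B n\right) \left(-2\right) + n}{5} = - \frac{3}{5} + \frac{\left(- 2 n - 2 B n\right) + n}{5} = - \frac{3}{5} + \frac{- n - 2 B n}{5} = - \frac{3}{5} - \left(\frac{n}{5} + \frac{2 B n}{5}\right) = - \frac{3}{5} - \frac{n}{5} - \frac{2 B n}{5}$)
$U{\left(19,-34 \right)} - 607 = \left(- \frac{3}{5} - \frac{19}{5} - \left(- \frac{68}{5}\right) 19\right) - 607 = \left(- \frac{3}{5} - \frac{19}{5} + \frac{1292}{5}\right) - 607 = 254 - 607 = -353$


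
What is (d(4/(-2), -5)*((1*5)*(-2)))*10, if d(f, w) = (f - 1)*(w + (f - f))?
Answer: -1500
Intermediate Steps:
d(f, w) = w*(-1 + f) (d(f, w) = (-1 + f)*(w + 0) = (-1 + f)*w = w*(-1 + f))
(d(4/(-2), -5)*((1*5)*(-2)))*10 = ((-5*(-1 + 4/(-2)))*((1*5)*(-2)))*10 = ((-5*(-1 + 4*(-½)))*(5*(-2)))*10 = (-5*(-1 - 2)*(-10))*10 = (-5*(-3)*(-10))*10 = (15*(-10))*10 = -150*10 = -1500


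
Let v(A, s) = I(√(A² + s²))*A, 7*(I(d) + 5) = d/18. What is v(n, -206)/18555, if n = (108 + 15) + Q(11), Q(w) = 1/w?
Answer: -1354/40821 + 1354*√1742018/141444765 ≈ -0.020535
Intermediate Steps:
n = 1354/11 (n = (108 + 15) + 1/11 = 123 + 1/11 = 1354/11 ≈ 123.09)
I(d) = -5 + d/126 (I(d) = -5 + (d/18)/7 = -5 + d/126)
v(A, s) = A*(-5 + √(A² + s²)/126) (v(A, s) = (-5 + √(A² + s²)/126)*A = A*(-5 + √(A² + s²)/126))
v(n, -206)/18555 = ((1/126)*(1354/11)*(-630 + √((1354/11)² + (-206)²)))/18555 = ((1/126)*(1354/11)*(-630 + √(1833316/121 + 42436)))*(1/18555) = ((1/126)*(1354/11)*(-630 + √(6968072/121)))*(1/18555) = ((1/126)*(1354/11)*(-630 + 2*√1742018/11))*(1/18555) = (-6770/11 + 1354*√1742018/7623)*(1/18555) = -1354/40821 + 1354*√1742018/141444765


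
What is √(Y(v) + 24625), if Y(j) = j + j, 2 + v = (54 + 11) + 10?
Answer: √24771 ≈ 157.39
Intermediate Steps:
v = 73 (v = -2 + ((54 + 11) + 10) = -2 + (65 + 10) = -2 + 75 = 73)
Y(j) = 2*j
√(Y(v) + 24625) = √(2*73 + 24625) = √(146 + 24625) = √24771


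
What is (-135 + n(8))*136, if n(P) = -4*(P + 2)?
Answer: -23800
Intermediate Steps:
n(P) = -8 - 4*P (n(P) = -4*(2 + P) = -8 - 4*P)
(-135 + n(8))*136 = (-135 + (-8 - 4*8))*136 = (-135 + (-8 - 32))*136 = (-135 - 40)*136 = -175*136 = -23800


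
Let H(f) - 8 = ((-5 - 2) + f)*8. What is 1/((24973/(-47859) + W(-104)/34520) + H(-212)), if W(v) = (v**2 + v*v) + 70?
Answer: -826046340/1440536532931 ≈ -0.00057343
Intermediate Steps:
H(f) = -48 + 8*f (H(f) = 8 + ((-5 - 2) + f)*8 = 8 + (-7 + f)*8 = 8 + (-56 + 8*f) = -48 + 8*f)
W(v) = 70 + 2*v**2 (W(v) = (v**2 + v**2) + 70 = 2*v**2 + 70 = 70 + 2*v**2)
1/((24973/(-47859) + W(-104)/34520) + H(-212)) = 1/((24973/(-47859) + (70 + 2*(-104)**2)/34520) + (-48 + 8*(-212))) = 1/((24973*(-1/47859) + (70 + 2*10816)*(1/34520)) + (-48 - 1696)) = 1/((-24973/47859 + (70 + 21632)*(1/34520)) - 1744) = 1/((-24973/47859 + 21702*(1/34520)) - 1744) = 1/((-24973/47859 + 10851/17260) - 1744) = 1/(88284029/826046340 - 1744) = 1/(-1440536532931/826046340) = -826046340/1440536532931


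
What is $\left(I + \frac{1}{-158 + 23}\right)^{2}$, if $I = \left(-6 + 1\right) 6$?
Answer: $\frac{16410601}{18225} \approx 900.44$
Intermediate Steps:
$I = -30$ ($I = \left(-5\right) 6 = -30$)
$\left(I + \frac{1}{-158 + 23}\right)^{2} = \left(-30 + \frac{1}{-158 + 23}\right)^{2} = \left(-30 + \frac{1}{-135}\right)^{2} = \left(-30 - \frac{1}{135}\right)^{2} = \left(- \frac{4051}{135}\right)^{2} = \frac{16410601}{18225}$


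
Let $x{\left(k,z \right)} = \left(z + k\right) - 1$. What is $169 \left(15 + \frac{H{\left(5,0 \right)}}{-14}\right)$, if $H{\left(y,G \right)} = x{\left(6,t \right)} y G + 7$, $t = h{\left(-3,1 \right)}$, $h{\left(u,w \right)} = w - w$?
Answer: $\frac{4901}{2} \approx 2450.5$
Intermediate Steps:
$h{\left(u,w \right)} = 0$
$t = 0$
$x{\left(k,z \right)} = -1 + k + z$ ($x{\left(k,z \right)} = \left(k + z\right) - 1 = -1 + k + z$)
$H{\left(y,G \right)} = 7 + 5 G y$ ($H{\left(y,G \right)} = \left(-1 + 6 + 0\right) y G + 7 = 5 y G + 7 = 5 G y + 7 = 7 + 5 G y$)
$169 \left(15 + \frac{H{\left(5,0 \right)}}{-14}\right) = 169 \left(15 + \frac{7 + 5 \cdot 0 \cdot 5}{-14}\right) = 169 \left(15 + \left(7 + 0\right) \left(- \frac{1}{14}\right)\right) = 169 \left(15 + 7 \left(- \frac{1}{14}\right)\right) = 169 \left(15 - \frac{1}{2}\right) = 169 \cdot \frac{29}{2} = \frac{4901}{2}$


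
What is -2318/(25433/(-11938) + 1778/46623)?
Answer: 1290164896932/1164536995 ≈ 1107.9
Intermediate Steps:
-2318/(25433/(-11938) + 1778/46623) = -2318/(25433*(-1/11938) + 1778*(1/46623)) = -2318/(-25433/11938 + 1778/46623) = -2318/(-1164536995/556585374) = -2318*(-556585374/1164536995) = 1290164896932/1164536995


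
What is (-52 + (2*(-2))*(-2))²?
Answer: 1936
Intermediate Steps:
(-52 + (2*(-2))*(-2))² = (-52 - 4*(-2))² = (-52 + 8)² = (-44)² = 1936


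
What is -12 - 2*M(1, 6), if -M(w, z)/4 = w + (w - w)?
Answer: -4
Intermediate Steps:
M(w, z) = -4*w (M(w, z) = -4*(w + (w - w)) = -4*(w + 0) = -4*w)
-12 - 2*M(1, 6) = -12 - (-8) = -12 - 2*(-4) = -12 + 8 = -4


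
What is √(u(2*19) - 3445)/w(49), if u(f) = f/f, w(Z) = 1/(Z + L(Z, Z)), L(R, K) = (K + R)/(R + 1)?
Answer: 2548*I*√861/25 ≈ 2990.6*I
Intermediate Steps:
L(R, K) = (K + R)/(1 + R)
w(Z) = 1/(Z + 2*Z/(1 + Z)) (w(Z) = 1/(Z + (Z + Z)/(1 + Z)) = 1/(Z + (2*Z)/(1 + Z)) = 1/(Z + 2*Z/(1 + Z)))
u(f) = 1
√(u(2*19) - 3445)/w(49) = √(1 - 3445)/(((1 + 49)/(49*(3 + 49)))) = √(-3444)/(((1/49)*50/52)) = (2*I*√861)/(((1/49)*(1/52)*50)) = (2*I*√861)/(25/1274) = (2*I*√861)*(1274/25) = 2548*I*√861/25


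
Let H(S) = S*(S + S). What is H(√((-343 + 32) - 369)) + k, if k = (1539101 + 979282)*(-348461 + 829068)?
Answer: 1210352497121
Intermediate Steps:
H(S) = 2*S² (H(S) = S*(2*S) = 2*S²)
k = 1210352498481 (k = 2518383*480607 = 1210352498481)
H(√((-343 + 32) - 369)) + k = 2*(√((-343 + 32) - 369))² + 1210352498481 = 2*(√(-311 - 369))² + 1210352498481 = 2*(√(-680))² + 1210352498481 = 2*(2*I*√170)² + 1210352498481 = 2*(-680) + 1210352498481 = -1360 + 1210352498481 = 1210352497121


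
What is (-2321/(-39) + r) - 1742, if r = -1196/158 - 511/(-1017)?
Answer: -1764670238/1044459 ≈ -1689.6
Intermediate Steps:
r = -567797/80343 (r = -1196*1/158 - 511*(-1/1017) = -598/79 + 511/1017 = -567797/80343 ≈ -7.0672)
(-2321/(-39) + r) - 1742 = (-2321/(-39) - 567797/80343) - 1742 = (-2321*(-1/39) - 567797/80343) - 1742 = (2321/39 - 567797/80343) - 1742 = 54777340/1044459 - 1742 = -1764670238/1044459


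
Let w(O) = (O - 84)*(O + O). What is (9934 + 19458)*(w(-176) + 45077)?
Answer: 4014859024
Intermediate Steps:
w(O) = 2*O*(-84 + O) (w(O) = (-84 + O)*(2*O) = 2*O*(-84 + O))
(9934 + 19458)*(w(-176) + 45077) = (9934 + 19458)*(2*(-176)*(-84 - 176) + 45077) = 29392*(2*(-176)*(-260) + 45077) = 29392*(91520 + 45077) = 29392*136597 = 4014859024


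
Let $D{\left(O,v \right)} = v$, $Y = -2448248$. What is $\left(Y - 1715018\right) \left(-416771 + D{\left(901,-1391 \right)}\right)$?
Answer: $1740919637092$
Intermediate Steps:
$\left(Y - 1715018\right) \left(-416771 + D{\left(901,-1391 \right)}\right) = \left(-2448248 - 1715018\right) \left(-416771 - 1391\right) = \left(-4163266\right) \left(-418162\right) = 1740919637092$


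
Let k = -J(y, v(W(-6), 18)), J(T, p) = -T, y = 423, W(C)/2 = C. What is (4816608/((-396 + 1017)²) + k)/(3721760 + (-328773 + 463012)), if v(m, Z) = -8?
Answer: 55980917/495677103453 ≈ 0.00011294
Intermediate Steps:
W(C) = 2*C
k = 423 (k = -(-1)*423 = -1*(-423) = 423)
(4816608/((-396 + 1017)²) + k)/(3721760 + (-328773 + 463012)) = (4816608/((-396 + 1017)²) + 423)/(3721760 + (-328773 + 463012)) = (4816608/(621²) + 423)/(3721760 + 134239) = (4816608/385641 + 423)/3855999 = (4816608*(1/385641) + 423)*(1/3855999) = (1605536/128547 + 423)*(1/3855999) = (55980917/128547)*(1/3855999) = 55980917/495677103453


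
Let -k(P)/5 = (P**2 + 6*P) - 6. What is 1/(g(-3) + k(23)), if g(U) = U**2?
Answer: -1/3296 ≈ -0.00030340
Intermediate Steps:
k(P) = 30 - 30*P - 5*P**2 (k(P) = -5*((P**2 + 6*P) - 6) = -5*(-6 + P**2 + 6*P) = 30 - 30*P - 5*P**2)
1/(g(-3) + k(23)) = 1/((-3)**2 + (30 - 30*23 - 5*23**2)) = 1/(9 + (30 - 690 - 5*529)) = 1/(9 + (30 - 690 - 2645)) = 1/(9 - 3305) = 1/(-3296) = -1/3296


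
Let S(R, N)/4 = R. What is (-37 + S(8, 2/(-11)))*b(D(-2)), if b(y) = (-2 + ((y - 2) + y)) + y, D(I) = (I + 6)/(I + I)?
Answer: 35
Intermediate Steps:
D(I) = (6 + I)/(2*I) (D(I) = (6 + I)/((2*I)) = (6 + I)*(1/(2*I)) = (6 + I)/(2*I))
b(y) = -4 + 3*y (b(y) = (-2 + ((-2 + y) + y)) + y = (-2 + (-2 + 2*y)) + y = (-4 + 2*y) + y = -4 + 3*y)
S(R, N) = 4*R
(-37 + S(8, 2/(-11)))*b(D(-2)) = (-37 + 4*8)*(-4 + 3*((1/2)*(6 - 2)/(-2))) = (-37 + 32)*(-4 + 3*((1/2)*(-1/2)*4)) = -5*(-4 + 3*(-1)) = -5*(-4 - 3) = -5*(-7) = 35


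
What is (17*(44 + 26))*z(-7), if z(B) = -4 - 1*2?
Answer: -7140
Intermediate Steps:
z(B) = -6 (z(B) = -4 - 2 = -6)
(17*(44 + 26))*z(-7) = (17*(44 + 26))*(-6) = (17*70)*(-6) = 1190*(-6) = -7140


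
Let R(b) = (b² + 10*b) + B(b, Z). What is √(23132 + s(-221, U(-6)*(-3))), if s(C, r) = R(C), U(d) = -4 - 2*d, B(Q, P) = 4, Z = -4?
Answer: √69767 ≈ 264.13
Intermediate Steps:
R(b) = 4 + b² + 10*b (R(b) = (b² + 10*b) + 4 = 4 + b² + 10*b)
s(C, r) = 4 + C² + 10*C
√(23132 + s(-221, U(-6)*(-3))) = √(23132 + (4 + (-221)² + 10*(-221))) = √(23132 + (4 + 48841 - 2210)) = √(23132 + 46635) = √69767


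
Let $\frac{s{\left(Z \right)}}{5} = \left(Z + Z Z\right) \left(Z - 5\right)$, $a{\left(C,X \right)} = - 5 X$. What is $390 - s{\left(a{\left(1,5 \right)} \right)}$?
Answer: $90390$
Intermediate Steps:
$s{\left(Z \right)} = 5 \left(-5 + Z\right) \left(Z + Z^{2}\right)$ ($s{\left(Z \right)} = 5 \left(Z + Z Z\right) \left(Z - 5\right) = 5 \left(Z + Z^{2}\right) \left(-5 + Z\right) = 5 \left(-5 + Z\right) \left(Z + Z^{2}\right)$)
$390 - s{\left(a{\left(1,5 \right)} \right)} = 390 - 5 \left(\left(-5\right) 5\right) \left(-5 + \left(\left(-5\right) 5\right)^{2} - 4 \left(\left(-5\right) 5\right)\right) = 390 - 5 \left(-25\right) \left(-5 + \left(-25\right)^{2} - -100\right) = 390 - 5 \left(-25\right) \left(-5 + 625 + 100\right) = 390 - 5 \left(-25\right) 720 = 390 - -90000 = 390 + 90000 = 90390$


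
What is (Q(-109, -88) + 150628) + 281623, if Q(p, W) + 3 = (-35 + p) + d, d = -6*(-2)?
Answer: 432116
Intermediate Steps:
d = 12
Q(p, W) = -26 + p (Q(p, W) = -3 + ((-35 + p) + 12) = -3 + (-23 + p) = -26 + p)
(Q(-109, -88) + 150628) + 281623 = ((-26 - 109) + 150628) + 281623 = (-135 + 150628) + 281623 = 150493 + 281623 = 432116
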